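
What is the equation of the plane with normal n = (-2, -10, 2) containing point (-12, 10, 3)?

The plane through P with normal n = (a, b, c) satisfies n·(r - P) = 0,
i.e. ax + by + cz = a·x₀ + b·y₀ + c·z₀.
d = (-2)·(-12) + (-10)·10 + 2·3
  = 24 - 100 + 6
  = -70
Equation: -2x - 10y + 2z = -70

-2x - 10y + 2z = -70


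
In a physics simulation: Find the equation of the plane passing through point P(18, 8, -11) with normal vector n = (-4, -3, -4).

The plane through P with normal n = (a, b, c) satisfies n·(r - P) = 0,
i.e. ax + by + cz = a·x₀ + b·y₀ + c·z₀.
d = (-4)·18 + (-3)·8 + (-4)·(-11)
  = -72 - 24 + 44
  = -52
Equation: -4x - 3y - 4z = -52

-4x - 3y - 4z = -52


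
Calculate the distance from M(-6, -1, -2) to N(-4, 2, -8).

d = √[(x₂-x₁)² + (y₂-y₁)² + (z₂-z₁)²]
  = √[2² + 3² + (-6)²]
  = √[4 + 9 + 36]
  = √49
  ≈ 7

7


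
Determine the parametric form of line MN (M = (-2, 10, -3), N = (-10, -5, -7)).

Direction vector d = N - M = (-10 + 2, -5 - 10, -7 + 3) = (-8, -15, -4)
Parametric form r = M + t·d:
x = -2 - 8t, y = 10 - 15t, z = -3 - 4t

x = -2 - 8t, y = 10 - 15t, z = -3 - 4t


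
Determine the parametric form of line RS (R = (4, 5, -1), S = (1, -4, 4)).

Direction vector d = S - R = (1 - 4, -4 - 5, 4 + 1) = (-3, -9, 5)
Parametric form r = R + t·d:
x = 4 - 3t, y = 5 - 9t, z = -1 + 5t

x = 4 - 3t, y = 5 - 9t, z = -1 + 5t


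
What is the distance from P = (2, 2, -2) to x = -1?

distance = |a·x₀ + b·y₀ + c·z₀ - d| / √(a² + b² + c²)
  = |1·2 + 0·2 + 0·(-2) - (-1)| / √(1² + 0² + 0²)
  = |2 + 0 + 0 + 1| / √(1 + 0 + 0)
  = |3| / √1
  = 3 / 1
  ≈ 3

3


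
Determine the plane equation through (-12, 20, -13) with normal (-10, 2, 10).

The plane through P with normal n = (a, b, c) satisfies n·(r - P) = 0,
i.e. ax + by + cz = a·x₀ + b·y₀ + c·z₀.
d = (-10)·(-12) + 2·20 + 10·(-13)
  = 120 + 40 - 130
  = 30
Equation: -10x + 2y + 10z = 30

-10x + 2y + 10z = 30


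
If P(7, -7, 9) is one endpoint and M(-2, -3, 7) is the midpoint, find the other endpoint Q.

Q = 2M - P
  = (2·(-2) - 7, 2·(-3) - (-7), 2·7 - 9)
  = (-4 - 7, -6 + 7, 14 - 9)
  = (-11, 1, 5)

(-11, 1, 5)


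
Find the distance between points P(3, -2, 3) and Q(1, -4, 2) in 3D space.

d = √[(x₂-x₁)² + (y₂-y₁)² + (z₂-z₁)²]
  = √[(-2)² + (-2)² + (-1)²]
  = √[4 + 4 + 1]
  = √9
  ≈ 3

3


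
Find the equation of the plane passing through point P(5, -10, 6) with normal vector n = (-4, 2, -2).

The plane through P with normal n = (a, b, c) satisfies n·(r - P) = 0,
i.e. ax + by + cz = a·x₀ + b·y₀ + c·z₀.
d = (-4)·5 + 2·(-10) + (-2)·6
  = -20 - 20 - 12
  = -52
Equation: -4x + 2y - 2z = -52

-4x + 2y - 2z = -52


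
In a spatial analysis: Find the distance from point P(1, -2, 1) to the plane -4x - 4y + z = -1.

distance = |a·x₀ + b·y₀ + c·z₀ - d| / √(a² + b² + c²)
  = |(-4)·1 + (-4)·(-2) + 1·1 - (-1)| / √((-4)² + (-4)² + 1²)
  = |-4 + 8 + 1 + 1| / √(16 + 16 + 1)
  = |6| / √33
  = 6 / 5.745
  ≈ 1.044

1.044


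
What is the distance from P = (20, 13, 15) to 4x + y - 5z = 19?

distance = |a·x₀ + b·y₀ + c·z₀ - d| / √(a² + b² + c²)
  = |4·20 + 1·13 + (-5)·15 - 19| / √(4² + 1² + (-5)²)
  = |80 + 13 - 75 - 19| / √(16 + 1 + 25)
  = |-1| / √42
  = 1 / 6.481
  ≈ 0.1543

0.1543


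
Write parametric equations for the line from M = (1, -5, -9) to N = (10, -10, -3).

Direction vector d = N - M = (10 - 1, -10 + 5, -3 + 9) = (9, -5, 6)
Parametric form r = M + t·d:
x = 1 + 9t, y = -5 - 5t, z = -9 + 6t

x = 1 + 9t, y = -5 - 5t, z = -9 + 6t


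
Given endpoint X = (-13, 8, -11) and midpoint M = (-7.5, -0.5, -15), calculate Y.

Y = 2M - X
  = (2·(-7.5) - (-13), 2·(-0.5) - 8, 2·(-15) - (-11))
  = (-15 + 13, -1 - 8, -30 + 11)
  = (-2, -9, -19)

(-2, -9, -19)


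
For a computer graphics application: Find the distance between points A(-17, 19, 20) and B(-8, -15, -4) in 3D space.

d = √[(x₂-x₁)² + (y₂-y₁)² + (z₂-z₁)²]
  = √[9² + (-34)² + (-24)²]
  = √[81 + 1156 + 576]
  = √1813
  ≈ 42.58

42.58


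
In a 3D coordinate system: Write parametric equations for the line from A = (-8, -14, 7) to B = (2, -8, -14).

Direction vector d = B - A = (2 + 8, -8 + 14, -14 - 7) = (10, 6, -21)
Parametric form r = A + t·d:
x = -8 + 10t, y = -14 + 6t, z = 7 - 21t

x = -8 + 10t, y = -14 + 6t, z = 7 - 21t


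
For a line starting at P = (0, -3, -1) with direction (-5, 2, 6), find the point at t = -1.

P(t) = P + t·d
  = (0 + (-5)·(-1), -3 + 2·(-1), -1 + 6·(-1))
  = (0 + 5, -3 - 2, -1 - 6)
  = (5, -5, -7)

(5, -5, -7)


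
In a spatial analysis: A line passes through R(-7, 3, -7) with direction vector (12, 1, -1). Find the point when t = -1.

P(t) = R + t·d
  = (-7 + 12·(-1), 3 + 1·(-1), -7 + (-1)·(-1))
  = (-7 - 12, 3 - 1, -7 + 1)
  = (-19, 2, -6)

(-19, 2, -6)


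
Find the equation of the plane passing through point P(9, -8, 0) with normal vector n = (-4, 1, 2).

The plane through P with normal n = (a, b, c) satisfies n·(r - P) = 0,
i.e. ax + by + cz = a·x₀ + b·y₀ + c·z₀.
d = (-4)·9 + 1·(-8) + 2·0
  = -36 - 8 + 0
  = -44
Equation: -4x + y + 2z = -44

-4x + y + 2z = -44


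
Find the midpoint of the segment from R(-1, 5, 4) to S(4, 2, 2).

M = ((x₁+x₂)/2, (y₁+y₂)/2, (z₁+z₂)/2)
  = ((-1 + 4)/2, (5 + 2)/2, (4 + 2)/2)
  = (3/2, 7/2, 6/2)
  = (1.5, 3.5, 3)

(1.5, 3.5, 3)


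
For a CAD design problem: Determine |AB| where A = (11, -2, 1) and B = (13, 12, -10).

d = √[(x₂-x₁)² + (y₂-y₁)² + (z₂-z₁)²]
  = √[2² + 14² + (-11)²]
  = √[4 + 196 + 121]
  = √321
  ≈ 17.92

17.92


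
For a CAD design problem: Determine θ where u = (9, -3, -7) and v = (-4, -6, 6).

u·v = 9·(-4) + (-3)·(-6) + (-7)·6 = -36 + 18 - 42 = -60
|u| = √(9² + (-3)² + (-7)²) = √139 ≈ 11.79
|v| = √((-4)² + (-6)² + 6²) = √88 ≈ 9.381
cos θ = (u·v)/(|u||v|) = -60/(11.79·9.381) ≈ -0.5425
θ = arccos(-0.5425) ≈ 122.9°

122.9°


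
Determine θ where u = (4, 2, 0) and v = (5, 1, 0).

u·v = 4·5 + 2·1 + 0·0 = 20 + 2 + 0 = 22
|u| = √(4² + 2² + 0²) = √20 ≈ 4.472
|v| = √(5² + 1² + 0²) = √26 ≈ 5.099
cos θ = (u·v)/(|u||v|) = 22/(4.472·5.099) ≈ 0.9648
θ = arccos(0.9648) ≈ 15.26°

15.26°


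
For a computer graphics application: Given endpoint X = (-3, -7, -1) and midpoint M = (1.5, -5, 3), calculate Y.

Y = 2M - X
  = (2·1.5 - (-3), 2·(-5) - (-7), 2·3 - (-1))
  = (3 + 3, -10 + 7, 6 + 1)
  = (6, -3, 7)

(6, -3, 7)


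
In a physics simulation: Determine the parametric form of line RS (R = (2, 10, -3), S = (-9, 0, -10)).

Direction vector d = S - R = (-9 - 2, 0 - 10, -10 + 3) = (-11, -10, -7)
Parametric form r = R + t·d:
x = 2 - 11t, y = 10 - 10t, z = -3 - 7t

x = 2 - 11t, y = 10 - 10t, z = -3 - 7t


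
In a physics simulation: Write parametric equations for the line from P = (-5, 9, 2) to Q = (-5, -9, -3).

Direction vector d = Q - P = (-5 + 5, -9 - 9, -3 - 2) = (0, -18, -5)
Parametric form r = P + t·d:
x = -5, y = 9 - 18t, z = 2 - 5t

x = -5, y = 9 - 18t, z = 2 - 5t


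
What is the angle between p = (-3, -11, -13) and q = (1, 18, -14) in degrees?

p·q = (-3)·1 + (-11)·18 + (-13)·(-14) = -3 - 198 + 182 = -19
|p| = √((-3)² + (-11)² + (-13)²) = √299 ≈ 17.29
|q| = √(1² + 18² + (-14)²) = √521 ≈ 22.83
cos θ = (p·q)/(|p||q|) = -19/(17.29·22.83) ≈ -0.04814
θ = arccos(-0.04814) ≈ 92.76°

92.76°


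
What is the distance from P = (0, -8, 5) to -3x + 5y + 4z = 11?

distance = |a·x₀ + b·y₀ + c·z₀ - d| / √(a² + b² + c²)
  = |(-3)·0 + 5·(-8) + 4·5 - 11| / √((-3)² + 5² + 4²)
  = |0 - 40 + 20 - 11| / √(9 + 25 + 16)
  = |-31| / √50
  = 31 / 7.071
  ≈ 4.384

4.384


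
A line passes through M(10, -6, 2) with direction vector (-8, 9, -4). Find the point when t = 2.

P(t) = M + t·d
  = (10 + (-8)·2, -6 + 9·2, 2 + (-4)·2)
  = (10 - 16, -6 + 18, 2 - 8)
  = (-6, 12, -6)

(-6, 12, -6)


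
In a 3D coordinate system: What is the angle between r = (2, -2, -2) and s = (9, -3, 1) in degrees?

r·s = 2·9 + (-2)·(-3) + (-2)·1 = 18 + 6 - 2 = 22
|r| = √(2² + (-2)² + (-2)²) = √12 ≈ 3.464
|s| = √(9² + (-3)² + 1²) = √91 ≈ 9.539
cos θ = (r·s)/(|r||s|) = 22/(3.464·9.539) ≈ 0.6658
θ = arccos(0.6658) ≈ 48.26°

48.26°


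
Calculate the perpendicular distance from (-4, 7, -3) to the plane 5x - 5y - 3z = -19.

distance = |a·x₀ + b·y₀ + c·z₀ - d| / √(a² + b² + c²)
  = |5·(-4) + (-5)·7 + (-3)·(-3) - (-19)| / √(5² + (-5)² + (-3)²)
  = |-20 - 35 + 9 + 19| / √(25 + 25 + 9)
  = |-27| / √59
  = 27 / 7.681
  ≈ 3.515

3.515


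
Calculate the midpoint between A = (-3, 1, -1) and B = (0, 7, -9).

M = ((x₁+x₂)/2, (y₁+y₂)/2, (z₁+z₂)/2)
  = ((-3 + 0)/2, (1 + 7)/2, (-1 - 9)/2)
  = (-3/2, 8/2, -10/2)
  = (-1.5, 4, -5)

(-1.5, 4, -5)


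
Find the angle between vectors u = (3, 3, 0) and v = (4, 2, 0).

u·v = 3·4 + 3·2 + 0·0 = 12 + 6 + 0 = 18
|u| = √(3² + 3² + 0²) = √18 ≈ 4.243
|v| = √(4² + 2² + 0²) = √20 ≈ 4.472
cos θ = (u·v)/(|u||v|) = 18/(4.243·4.472) ≈ 0.9487
θ = arccos(0.9487) ≈ 18.43°

18.43°


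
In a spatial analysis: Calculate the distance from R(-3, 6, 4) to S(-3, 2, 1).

d = √[(x₂-x₁)² + (y₂-y₁)² + (z₂-z₁)²]
  = √[0² + (-4)² + (-3)²]
  = √[0 + 16 + 9]
  = √25
  ≈ 5

5


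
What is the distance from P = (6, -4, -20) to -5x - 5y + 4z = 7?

distance = |a·x₀ + b·y₀ + c·z₀ - d| / √(a² + b² + c²)
  = |(-5)·6 + (-5)·(-4) + 4·(-20) - 7| / √((-5)² + (-5)² + 4²)
  = |-30 + 20 - 80 - 7| / √(25 + 25 + 16)
  = |-97| / √66
  = 97 / 8.124
  ≈ 11.94

11.94


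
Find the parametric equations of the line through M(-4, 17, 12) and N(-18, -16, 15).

Direction vector d = N - M = (-18 + 4, -16 - 17, 15 - 12) = (-14, -33, 3)
Parametric form r = M + t·d:
x = -4 - 14t, y = 17 - 33t, z = 12 + 3t

x = -4 - 14t, y = 17 - 33t, z = 12 + 3t


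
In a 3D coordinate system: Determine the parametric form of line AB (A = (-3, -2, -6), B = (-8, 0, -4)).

Direction vector d = B - A = (-8 + 3, 0 + 2, -4 + 6) = (-5, 2, 2)
Parametric form r = A + t·d:
x = -3 - 5t, y = -2 + 2t, z = -6 + 2t

x = -3 - 5t, y = -2 + 2t, z = -6 + 2t


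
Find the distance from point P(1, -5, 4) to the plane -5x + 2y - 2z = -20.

distance = |a·x₀ + b·y₀ + c·z₀ - d| / √(a² + b² + c²)
  = |(-5)·1 + 2·(-5) + (-2)·4 - (-20)| / √((-5)² + 2² + (-2)²)
  = |-5 - 10 - 8 + 20| / √(25 + 4 + 4)
  = |-3| / √33
  = 3 / 5.745
  ≈ 0.5222

0.5222


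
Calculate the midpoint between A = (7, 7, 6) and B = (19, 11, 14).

M = ((x₁+x₂)/2, (y₁+y₂)/2, (z₁+z₂)/2)
  = ((7 + 19)/2, (7 + 11)/2, (6 + 14)/2)
  = (26/2, 18/2, 20/2)
  = (13, 9, 10)

(13, 9, 10)


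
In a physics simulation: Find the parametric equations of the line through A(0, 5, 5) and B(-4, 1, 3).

Direction vector d = B - A = (-4 + 0, 1 - 5, 3 - 5) = (-4, -4, -2)
Parametric form r = A + t·d:
x = 0 - 4t, y = 5 - 4t, z = 5 - 2t

x = 0 - 4t, y = 5 - 4t, z = 5 - 2t


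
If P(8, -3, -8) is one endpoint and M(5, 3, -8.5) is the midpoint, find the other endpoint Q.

Q = 2M - P
  = (2·5 - 8, 2·3 - (-3), 2·(-8.5) - (-8))
  = (10 - 8, 6 + 3, -17 + 8)
  = (2, 9, -9)

(2, 9, -9)


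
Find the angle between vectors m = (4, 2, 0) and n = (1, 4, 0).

m·n = 4·1 + 2·4 + 0·0 = 4 + 8 + 0 = 12
|m| = √(4² + 2² + 0²) = √20 ≈ 4.472
|n| = √(1² + 4² + 0²) = √17 ≈ 4.123
cos θ = (m·n)/(|m||n|) = 12/(4.472·4.123) ≈ 0.6508
θ = arccos(0.6508) ≈ 49.4°

49.4°


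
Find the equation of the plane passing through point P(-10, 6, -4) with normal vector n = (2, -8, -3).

The plane through P with normal n = (a, b, c) satisfies n·(r - P) = 0,
i.e. ax + by + cz = a·x₀ + b·y₀ + c·z₀.
d = 2·(-10) + (-8)·6 + (-3)·(-4)
  = -20 - 48 + 12
  = -56
Equation: 2x - 8y - 3z = -56

2x - 8y - 3z = -56


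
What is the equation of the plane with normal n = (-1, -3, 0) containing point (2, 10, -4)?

The plane through P with normal n = (a, b, c) satisfies n·(r - P) = 0,
i.e. ax + by + cz = a·x₀ + b·y₀ + c·z₀.
d = (-1)·2 + (-3)·10 + 0·(-4)
  = -2 - 30 + 0
  = -32
Equation: -x - 3y = -32

-x - 3y = -32


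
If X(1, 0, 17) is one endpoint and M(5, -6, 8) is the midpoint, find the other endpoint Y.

Y = 2M - X
  = (2·5 - 1, 2·(-6) - 0, 2·8 - 17)
  = (10 - 1, -12 + 0, 16 - 17)
  = (9, -12, -1)

(9, -12, -1)


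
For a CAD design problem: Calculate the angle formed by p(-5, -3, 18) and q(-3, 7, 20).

p·q = (-5)·(-3) + (-3)·7 + 18·20 = 15 - 21 + 360 = 354
|p| = √((-5)² + (-3)² + 18²) = √358 ≈ 18.92
|q| = √((-3)² + 7² + 20²) = √458 ≈ 21.4
cos θ = (p·q)/(|p||q|) = 354/(18.92·21.4) ≈ 0.8742
θ = arccos(0.8742) ≈ 29.05°

29.05°


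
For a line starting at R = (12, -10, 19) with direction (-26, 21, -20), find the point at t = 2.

P(t) = R + t·d
  = (12 + (-26)·2, -10 + 21·2, 19 + (-20)·2)
  = (12 - 52, -10 + 42, 19 - 40)
  = (-40, 32, -21)

(-40, 32, -21)


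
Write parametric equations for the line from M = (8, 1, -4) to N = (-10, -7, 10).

Direction vector d = N - M = (-10 - 8, -7 - 1, 10 + 4) = (-18, -8, 14)
Parametric form r = M + t·d:
x = 8 - 18t, y = 1 - 8t, z = -4 + 14t

x = 8 - 18t, y = 1 - 8t, z = -4 + 14t


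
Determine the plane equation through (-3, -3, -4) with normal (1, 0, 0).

The plane through P with normal n = (a, b, c) satisfies n·(r - P) = 0,
i.e. ax + by + cz = a·x₀ + b·y₀ + c·z₀.
d = 1·(-3) + 0·(-3) + 0·(-4)
  = -3 + 0 + 0
  = -3
Equation: x = -3

x = -3


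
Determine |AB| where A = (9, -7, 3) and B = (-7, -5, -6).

d = √[(x₂-x₁)² + (y₂-y₁)² + (z₂-z₁)²]
  = √[(-16)² + 2² + (-9)²]
  = √[256 + 4 + 81]
  = √341
  ≈ 18.47

18.47


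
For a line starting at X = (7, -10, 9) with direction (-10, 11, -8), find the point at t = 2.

P(t) = X + t·d
  = (7 + (-10)·2, -10 + 11·2, 9 + (-8)·2)
  = (7 - 20, -10 + 22, 9 - 16)
  = (-13, 12, -7)

(-13, 12, -7)


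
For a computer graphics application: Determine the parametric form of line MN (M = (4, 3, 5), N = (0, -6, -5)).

Direction vector d = N - M = (0 - 4, -6 - 3, -5 - 5) = (-4, -9, -10)
Parametric form r = M + t·d:
x = 4 - 4t, y = 3 - 9t, z = 5 - 10t

x = 4 - 4t, y = 3 - 9t, z = 5 - 10t


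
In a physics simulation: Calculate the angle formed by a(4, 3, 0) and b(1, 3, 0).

a·b = 4·1 + 3·3 + 0·0 = 4 + 9 + 0 = 13
|a| = √(4² + 3² + 0²) = √25 ≈ 5
|b| = √(1² + 3² + 0²) = √10 ≈ 3.162
cos θ = (a·b)/(|a||b|) = 13/(5·3.162) ≈ 0.8222
θ = arccos(0.8222) ≈ 34.7°

34.7°


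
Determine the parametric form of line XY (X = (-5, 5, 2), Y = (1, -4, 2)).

Direction vector d = Y - X = (1 + 5, -4 - 5, 2 - 2) = (6, -9, 0)
Parametric form r = X + t·d:
x = -5 + 6t, y = 5 - 9t, z = 2

x = -5 + 6t, y = 5 - 9t, z = 2


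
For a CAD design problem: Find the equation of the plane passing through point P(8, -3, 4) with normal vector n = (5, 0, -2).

The plane through P with normal n = (a, b, c) satisfies n·(r - P) = 0,
i.e. ax + by + cz = a·x₀ + b·y₀ + c·z₀.
d = 5·8 + 0·(-3) + (-2)·4
  = 40 + 0 - 8
  = 32
Equation: 5x - 2z = 32

5x - 2z = 32


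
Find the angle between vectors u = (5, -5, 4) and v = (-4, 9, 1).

u·v = 5·(-4) + (-5)·9 + 4·1 = -20 - 45 + 4 = -61
|u| = √(5² + (-5)² + 4²) = √66 ≈ 8.124
|v| = √((-4)² + 9² + 1²) = √98 ≈ 9.899
cos θ = (u·v)/(|u||v|) = -61/(8.124·9.899) ≈ -0.7585
θ = arccos(-0.7585) ≈ 139.3°

139.3°


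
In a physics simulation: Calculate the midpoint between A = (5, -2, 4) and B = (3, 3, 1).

M = ((x₁+x₂)/2, (y₁+y₂)/2, (z₁+z₂)/2)
  = ((5 + 3)/2, (-2 + 3)/2, (4 + 1)/2)
  = (8/2, 1/2, 5/2)
  = (4, 0.5, 2.5)

(4, 0.5, 2.5)


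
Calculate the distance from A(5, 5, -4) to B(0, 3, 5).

d = √[(x₂-x₁)² + (y₂-y₁)² + (z₂-z₁)²]
  = √[(-5)² + (-2)² + 9²]
  = √[25 + 4 + 81]
  = √110
  ≈ 10.49

10.49


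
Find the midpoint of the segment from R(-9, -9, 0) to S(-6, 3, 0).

M = ((x₁+x₂)/2, (y₁+y₂)/2, (z₁+z₂)/2)
  = ((-9 - 6)/2, (-9 + 3)/2, (0 + 0)/2)
  = (-15/2, -6/2, 0/2)
  = (-7.5, -3, 0)

(-7.5, -3, 0)


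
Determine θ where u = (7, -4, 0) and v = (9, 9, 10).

u·v = 7·9 + (-4)·9 + 0·10 = 63 - 36 + 0 = 27
|u| = √(7² + (-4)² + 0²) = √65 ≈ 8.062
|v| = √(9² + 9² + 10²) = √262 ≈ 16.19
cos θ = (u·v)/(|u||v|) = 27/(8.062·16.19) ≈ 0.2069
θ = arccos(0.2069) ≈ 78.06°

78.06°


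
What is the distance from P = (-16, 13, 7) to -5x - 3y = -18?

distance = |a·x₀ + b·y₀ + c·z₀ - d| / √(a² + b² + c²)
  = |(-5)·(-16) + (-3)·13 + 0·7 - (-18)| / √((-5)² + (-3)² + 0²)
  = |80 - 39 + 0 + 18| / √(25 + 9 + 0)
  = |59| / √34
  = 59 / 5.831
  ≈ 10.12

10.12


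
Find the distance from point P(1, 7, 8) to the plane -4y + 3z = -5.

distance = |a·x₀ + b·y₀ + c·z₀ - d| / √(a² + b² + c²)
  = |0·1 + (-4)·7 + 3·8 - (-5)| / √(0² + (-4)² + 3²)
  = |0 - 28 + 24 + 5| / √(0 + 16 + 9)
  = |1| / √25
  = 1 / 5
  ≈ 0.2

0.2


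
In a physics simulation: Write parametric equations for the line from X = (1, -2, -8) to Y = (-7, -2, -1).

Direction vector d = Y - X = (-7 - 1, -2 + 2, -1 + 8) = (-8, 0, 7)
Parametric form r = X + t·d:
x = 1 - 8t, y = -2, z = -8 + 7t

x = 1 - 8t, y = -2, z = -8 + 7t


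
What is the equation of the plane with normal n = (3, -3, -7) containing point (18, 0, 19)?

The plane through P with normal n = (a, b, c) satisfies n·(r - P) = 0,
i.e. ax + by + cz = a·x₀ + b·y₀ + c·z₀.
d = 3·18 + (-3)·0 + (-7)·19
  = 54 + 0 - 133
  = -79
Equation: 3x - 3y - 7z = -79

3x - 3y - 7z = -79


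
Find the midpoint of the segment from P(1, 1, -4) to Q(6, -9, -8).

M = ((x₁+x₂)/2, (y₁+y₂)/2, (z₁+z₂)/2)
  = ((1 + 6)/2, (1 - 9)/2, (-4 - 8)/2)
  = (7/2, -8/2, -12/2)
  = (3.5, -4, -6)

(3.5, -4, -6)


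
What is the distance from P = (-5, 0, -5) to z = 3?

distance = |a·x₀ + b·y₀ + c·z₀ - d| / √(a² + b² + c²)
  = |0·(-5) + 0·0 + 1·(-5) - 3| / √(0² + 0² + 1²)
  = |0 + 0 - 5 - 3| / √(0 + 0 + 1)
  = |-8| / √1
  = 8 / 1
  ≈ 8

8


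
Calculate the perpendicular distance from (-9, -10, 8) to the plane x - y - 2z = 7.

distance = |a·x₀ + b·y₀ + c·z₀ - d| / √(a² + b² + c²)
  = |1·(-9) + (-1)·(-10) + (-2)·8 - 7| / √(1² + (-1)² + (-2)²)
  = |-9 + 10 - 16 - 7| / √(1 + 1 + 4)
  = |-22| / √6
  = 22 / 2.449
  ≈ 8.981

8.981


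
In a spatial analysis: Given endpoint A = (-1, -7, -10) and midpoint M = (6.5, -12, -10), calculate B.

B = 2M - A
  = (2·6.5 - (-1), 2·(-12) - (-7), 2·(-10) - (-10))
  = (13 + 1, -24 + 7, -20 + 10)
  = (14, -17, -10)

(14, -17, -10)


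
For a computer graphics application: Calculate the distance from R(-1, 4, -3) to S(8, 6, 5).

d = √[(x₂-x₁)² + (y₂-y₁)² + (z₂-z₁)²]
  = √[9² + 2² + 8²]
  = √[81 + 4 + 64]
  = √149
  ≈ 12.21

12.21


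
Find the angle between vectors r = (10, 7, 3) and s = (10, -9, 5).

r·s = 10·10 + 7·(-9) + 3·5 = 100 - 63 + 15 = 52
|r| = √(10² + 7² + 3²) = √158 ≈ 12.57
|s| = √(10² + (-9)² + 5²) = √206 ≈ 14.35
cos θ = (r·s)/(|r||s|) = 52/(12.57·14.35) ≈ 0.2882
θ = arccos(0.2882) ≈ 73.25°

73.25°


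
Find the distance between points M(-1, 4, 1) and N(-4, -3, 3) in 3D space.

d = √[(x₂-x₁)² + (y₂-y₁)² + (z₂-z₁)²]
  = √[(-3)² + (-7)² + 2²]
  = √[9 + 49 + 4]
  = √62
  ≈ 7.874

7.874


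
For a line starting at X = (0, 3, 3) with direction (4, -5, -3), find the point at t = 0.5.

P(t) = X + t·d
  = (0 + 4·0.5, 3 + (-5)·0.5, 3 + (-3)·0.5)
  = (0 + 2, 3 - 2.5, 3 - 1.5)
  = (2, 0.5, 1.5)

(2, 0.5, 1.5)


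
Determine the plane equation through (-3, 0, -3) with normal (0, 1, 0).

The plane through P with normal n = (a, b, c) satisfies n·(r - P) = 0,
i.e. ax + by + cz = a·x₀ + b·y₀ + c·z₀.
d = 0·(-3) + 1·0 + 0·(-3)
  = 0 + 0 + 0
  = 0
Equation: y = 0

y = 0


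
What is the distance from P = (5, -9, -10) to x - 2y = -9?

distance = |a·x₀ + b·y₀ + c·z₀ - d| / √(a² + b² + c²)
  = |1·5 + (-2)·(-9) + 0·(-10) - (-9)| / √(1² + (-2)² + 0²)
  = |5 + 18 + 0 + 9| / √(1 + 4 + 0)
  = |32| / √5
  = 32 / 2.236
  ≈ 14.31

14.31


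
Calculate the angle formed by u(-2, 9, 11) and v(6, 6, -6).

u·v = (-2)·6 + 9·6 + 11·(-6) = -12 + 54 - 66 = -24
|u| = √((-2)² + 9² + 11²) = √206 ≈ 14.35
|v| = √(6² + 6² + (-6)²) = √108 ≈ 10.39
cos θ = (u·v)/(|u||v|) = -24/(14.35·10.39) ≈ -0.1609
θ = arccos(-0.1609) ≈ 99.26°

99.26°


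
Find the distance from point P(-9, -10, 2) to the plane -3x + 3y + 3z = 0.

distance = |a·x₀ + b·y₀ + c·z₀ - d| / √(a² + b² + c²)
  = |(-3)·(-9) + 3·(-10) + 3·2 - 0| / √((-3)² + 3² + 3²)
  = |27 - 30 + 6 + 0| / √(9 + 9 + 9)
  = |3| / √27
  = 3 / 5.196
  ≈ 0.5774

0.5774


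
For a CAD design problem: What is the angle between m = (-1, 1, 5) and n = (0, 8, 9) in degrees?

m·n = (-1)·0 + 1·8 + 5·9 = 0 + 8 + 45 = 53
|m| = √((-1)² + 1² + 5²) = √27 ≈ 5.196
|n| = √(0² + 8² + 9²) = √145 ≈ 12.04
cos θ = (m·n)/(|m||n|) = 53/(5.196·12.04) ≈ 0.8471
θ = arccos(0.8471) ≈ 32.11°

32.11°


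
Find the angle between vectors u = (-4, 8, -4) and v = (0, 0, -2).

u·v = (-4)·0 + 8·0 + (-4)·(-2) = 0 + 0 + 8 = 8
|u| = √((-4)² + 8² + (-4)²) = √96 ≈ 9.798
|v| = √(0² + 0² + (-2)²) = √4 ≈ 2
cos θ = (u·v)/(|u||v|) = 8/(9.798·2) ≈ 0.4082
θ = arccos(0.4082) ≈ 65.91°

65.91°


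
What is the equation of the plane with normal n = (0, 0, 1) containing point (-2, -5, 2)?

The plane through P with normal n = (a, b, c) satisfies n·(r - P) = 0,
i.e. ax + by + cz = a·x₀ + b·y₀ + c·z₀.
d = 0·(-2) + 0·(-5) + 1·2
  = 0 + 0 + 2
  = 2
Equation: z = 2

z = 2


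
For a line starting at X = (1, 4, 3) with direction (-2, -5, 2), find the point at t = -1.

P(t) = X + t·d
  = (1 + (-2)·(-1), 4 + (-5)·(-1), 3 + 2·(-1))
  = (1 + 2, 4 + 5, 3 - 2)
  = (3, 9, 1)

(3, 9, 1)


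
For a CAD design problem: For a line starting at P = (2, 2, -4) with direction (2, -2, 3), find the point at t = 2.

P(t) = P + t·d
  = (2 + 2·2, 2 + (-2)·2, -4 + 3·2)
  = (2 + 4, 2 - 4, -4 + 6)
  = (6, -2, 2)

(6, -2, 2)


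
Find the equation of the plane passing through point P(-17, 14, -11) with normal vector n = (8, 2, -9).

The plane through P with normal n = (a, b, c) satisfies n·(r - P) = 0,
i.e. ax + by + cz = a·x₀ + b·y₀ + c·z₀.
d = 8·(-17) + 2·14 + (-9)·(-11)
  = -136 + 28 + 99
  = -9
Equation: 8x + 2y - 9z = -9

8x + 2y - 9z = -9


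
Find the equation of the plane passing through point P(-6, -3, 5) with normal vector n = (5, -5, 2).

The plane through P with normal n = (a, b, c) satisfies n·(r - P) = 0,
i.e. ax + by + cz = a·x₀ + b·y₀ + c·z₀.
d = 5·(-6) + (-5)·(-3) + 2·5
  = -30 + 15 + 10
  = -5
Equation: 5x - 5y + 2z = -5

5x - 5y + 2z = -5


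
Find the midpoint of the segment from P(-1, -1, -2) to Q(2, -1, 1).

M = ((x₁+x₂)/2, (y₁+y₂)/2, (z₁+z₂)/2)
  = ((-1 + 2)/2, (-1 - 1)/2, (-2 + 1)/2)
  = (1/2, -2/2, -1/2)
  = (0.5, -1, -0.5)

(0.5, -1, -0.5)


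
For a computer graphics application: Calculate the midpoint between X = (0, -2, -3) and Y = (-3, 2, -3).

M = ((x₁+x₂)/2, (y₁+y₂)/2, (z₁+z₂)/2)
  = ((0 - 3)/2, (-2 + 2)/2, (-3 - 3)/2)
  = (-3/2, 0/2, -6/2)
  = (-1.5, 0, -3)

(-1.5, 0, -3)


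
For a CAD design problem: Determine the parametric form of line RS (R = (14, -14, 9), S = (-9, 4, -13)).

Direction vector d = S - R = (-9 - 14, 4 + 14, -13 - 9) = (-23, 18, -22)
Parametric form r = R + t·d:
x = 14 - 23t, y = -14 + 18t, z = 9 - 22t

x = 14 - 23t, y = -14 + 18t, z = 9 - 22t


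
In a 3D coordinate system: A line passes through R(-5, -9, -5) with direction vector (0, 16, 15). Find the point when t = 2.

P(t) = R + t·d
  = (-5 + 0·2, -9 + 16·2, -5 + 15·2)
  = (-5 + 0, -9 + 32, -5 + 30)
  = (-5, 23, 25)

(-5, 23, 25)


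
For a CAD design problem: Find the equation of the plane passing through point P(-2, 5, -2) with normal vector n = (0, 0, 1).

The plane through P with normal n = (a, b, c) satisfies n·(r - P) = 0,
i.e. ax + by + cz = a·x₀ + b·y₀ + c·z₀.
d = 0·(-2) + 0·5 + 1·(-2)
  = 0 + 0 - 2
  = -2
Equation: z = -2

z = -2


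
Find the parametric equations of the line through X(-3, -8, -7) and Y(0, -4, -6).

Direction vector d = Y - X = (0 + 3, -4 + 8, -6 + 7) = (3, 4, 1)
Parametric form r = X + t·d:
x = -3 + 3t, y = -8 + 4t, z = -7 + t

x = -3 + 3t, y = -8 + 4t, z = -7 + t


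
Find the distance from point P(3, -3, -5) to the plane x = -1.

distance = |a·x₀ + b·y₀ + c·z₀ - d| / √(a² + b² + c²)
  = |1·3 + 0·(-3) + 0·(-5) - (-1)| / √(1² + 0² + 0²)
  = |3 + 0 + 0 + 1| / √(1 + 0 + 0)
  = |4| / √1
  = 4 / 1
  ≈ 4

4


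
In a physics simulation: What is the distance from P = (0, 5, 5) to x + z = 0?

distance = |a·x₀ + b·y₀ + c·z₀ - d| / √(a² + b² + c²)
  = |1·0 + 0·5 + 1·5 - 0| / √(1² + 0² + 1²)
  = |0 + 0 + 5 + 0| / √(1 + 0 + 1)
  = |5| / √2
  = 5 / 1.414
  ≈ 3.536

3.536


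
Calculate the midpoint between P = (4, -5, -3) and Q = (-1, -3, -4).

M = ((x₁+x₂)/2, (y₁+y₂)/2, (z₁+z₂)/2)
  = ((4 - 1)/2, (-5 - 3)/2, (-3 - 4)/2)
  = (3/2, -8/2, -7/2)
  = (1.5, -4, -3.5)

(1.5, -4, -3.5)


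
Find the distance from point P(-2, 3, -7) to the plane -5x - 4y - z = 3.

distance = |a·x₀ + b·y₀ + c·z₀ - d| / √(a² + b² + c²)
  = |(-5)·(-2) + (-4)·3 + (-1)·(-7) - 3| / √((-5)² + (-4)² + (-1)²)
  = |10 - 12 + 7 - 3| / √(25 + 16 + 1)
  = |2| / √42
  = 2 / 6.481
  ≈ 0.3086

0.3086


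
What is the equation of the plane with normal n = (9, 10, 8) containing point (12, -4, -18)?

The plane through P with normal n = (a, b, c) satisfies n·(r - P) = 0,
i.e. ax + by + cz = a·x₀ + b·y₀ + c·z₀.
d = 9·12 + 10·(-4) + 8·(-18)
  = 108 - 40 - 144
  = -76
Equation: 9x + 10y + 8z = -76

9x + 10y + 8z = -76


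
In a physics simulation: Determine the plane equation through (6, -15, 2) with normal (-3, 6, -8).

The plane through P with normal n = (a, b, c) satisfies n·(r - P) = 0,
i.e. ax + by + cz = a·x₀ + b·y₀ + c·z₀.
d = (-3)·6 + 6·(-15) + (-8)·2
  = -18 - 90 - 16
  = -124
Equation: -3x + 6y - 8z = -124

-3x + 6y - 8z = -124


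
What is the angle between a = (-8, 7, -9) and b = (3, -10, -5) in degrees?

a·b = (-8)·3 + 7·(-10) + (-9)·(-5) = -24 - 70 + 45 = -49
|a| = √((-8)² + 7² + (-9)²) = √194 ≈ 13.93
|b| = √(3² + (-10)² + (-5)²) = √134 ≈ 11.58
cos θ = (a·b)/(|a||b|) = -49/(13.93·11.58) ≈ -0.3039
θ = arccos(-0.3039) ≈ 107.7°

107.7°


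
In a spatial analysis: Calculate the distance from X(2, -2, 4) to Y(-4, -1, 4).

d = √[(x₂-x₁)² + (y₂-y₁)² + (z₂-z₁)²]
  = √[(-6)² + 1² + 0²]
  = √[36 + 1 + 0]
  = √37
  ≈ 6.083

6.083


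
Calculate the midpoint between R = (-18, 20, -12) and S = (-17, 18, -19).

M = ((x₁+x₂)/2, (y₁+y₂)/2, (z₁+z₂)/2)
  = ((-18 - 17)/2, (20 + 18)/2, (-12 - 19)/2)
  = (-35/2, 38/2, -31/2)
  = (-17.5, 19, -15.5)

(-17.5, 19, -15.5)


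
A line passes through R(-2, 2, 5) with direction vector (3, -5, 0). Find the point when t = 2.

P(t) = R + t·d
  = (-2 + 3·2, 2 + (-5)·2, 5 + 0·2)
  = (-2 + 6, 2 - 10, 5 + 0)
  = (4, -8, 5)

(4, -8, 5)


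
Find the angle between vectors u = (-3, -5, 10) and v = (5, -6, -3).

u·v = (-3)·5 + (-5)·(-6) + 10·(-3) = -15 + 30 - 30 = -15
|u| = √((-3)² + (-5)² + 10²) = √134 ≈ 11.58
|v| = √(5² + (-6)² + (-3)²) = √70 ≈ 8.367
cos θ = (u·v)/(|u||v|) = -15/(11.58·8.367) ≈ -0.1549
θ = arccos(-0.1549) ≈ 98.91°

98.91°


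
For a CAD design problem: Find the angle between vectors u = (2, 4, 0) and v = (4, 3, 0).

u·v = 2·4 + 4·3 + 0·0 = 8 + 12 + 0 = 20
|u| = √(2² + 4² + 0²) = √20 ≈ 4.472
|v| = √(4² + 3² + 0²) = √25 ≈ 5
cos θ = (u·v)/(|u||v|) = 20/(4.472·5) ≈ 0.8944
θ = arccos(0.8944) ≈ 26.57°

26.57°


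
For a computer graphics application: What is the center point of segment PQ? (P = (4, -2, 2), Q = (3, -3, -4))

M = ((x₁+x₂)/2, (y₁+y₂)/2, (z₁+z₂)/2)
  = ((4 + 3)/2, (-2 - 3)/2, (2 - 4)/2)
  = (7/2, -5/2, -2/2)
  = (3.5, -2.5, -1)

(3.5, -2.5, -1)


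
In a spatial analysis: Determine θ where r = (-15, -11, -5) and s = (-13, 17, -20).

r·s = (-15)·(-13) + (-11)·17 + (-5)·(-20) = 195 - 187 + 100 = 108
|r| = √((-15)² + (-11)² + (-5)²) = √371 ≈ 19.26
|s| = √((-13)² + 17² + (-20)²) = √858 ≈ 29.29
cos θ = (r·s)/(|r||s|) = 108/(19.26·29.29) ≈ 0.1914
θ = arccos(0.1914) ≈ 78.96°

78.96°


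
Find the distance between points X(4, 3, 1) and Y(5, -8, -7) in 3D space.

d = √[(x₂-x₁)² + (y₂-y₁)² + (z₂-z₁)²]
  = √[1² + (-11)² + (-8)²]
  = √[1 + 121 + 64]
  = √186
  ≈ 13.64

13.64


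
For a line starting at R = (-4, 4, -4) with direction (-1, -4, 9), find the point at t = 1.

P(t) = R + t·d
  = (-4 + (-1)·1, 4 + (-4)·1, -4 + 9·1)
  = (-4 - 1, 4 - 4, -4 + 9)
  = (-5, 0, 5)

(-5, 0, 5)


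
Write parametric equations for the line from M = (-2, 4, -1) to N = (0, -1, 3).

Direction vector d = N - M = (0 + 2, -1 - 4, 3 + 1) = (2, -5, 4)
Parametric form r = M + t·d:
x = -2 + 2t, y = 4 - 5t, z = -1 + 4t

x = -2 + 2t, y = 4 - 5t, z = -1 + 4t


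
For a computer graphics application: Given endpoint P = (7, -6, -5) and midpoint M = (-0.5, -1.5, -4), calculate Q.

Q = 2M - P
  = (2·(-0.5) - 7, 2·(-1.5) - (-6), 2·(-4) - (-5))
  = (-1 - 7, -3 + 6, -8 + 5)
  = (-8, 3, -3)

(-8, 3, -3)


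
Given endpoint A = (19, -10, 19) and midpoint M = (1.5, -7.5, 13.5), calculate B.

B = 2M - A
  = (2·1.5 - 19, 2·(-7.5) - (-10), 2·13.5 - 19)
  = (3 - 19, -15 + 10, 27 - 19)
  = (-16, -5, 8)

(-16, -5, 8)


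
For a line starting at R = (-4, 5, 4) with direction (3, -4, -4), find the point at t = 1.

P(t) = R + t·d
  = (-4 + 3·1, 5 + (-4)·1, 4 + (-4)·1)
  = (-4 + 3, 5 - 4, 4 - 4)
  = (-1, 1, 0)

(-1, 1, 0)


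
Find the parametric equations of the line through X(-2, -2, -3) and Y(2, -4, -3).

Direction vector d = Y - X = (2 + 2, -4 + 2, -3 + 3) = (4, -2, 0)
Parametric form r = X + t·d:
x = -2 + 4t, y = -2 - 2t, z = -3

x = -2 + 4t, y = -2 - 2t, z = -3


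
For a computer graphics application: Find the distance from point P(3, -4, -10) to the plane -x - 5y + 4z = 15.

distance = |a·x₀ + b·y₀ + c·z₀ - d| / √(a² + b² + c²)
  = |(-1)·3 + (-5)·(-4) + 4·(-10) - 15| / √((-1)² + (-5)² + 4²)
  = |-3 + 20 - 40 - 15| / √(1 + 25 + 16)
  = |-38| / √42
  = 38 / 6.481
  ≈ 5.864

5.864


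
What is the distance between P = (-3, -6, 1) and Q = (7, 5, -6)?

d = √[(x₂-x₁)² + (y₂-y₁)² + (z₂-z₁)²]
  = √[10² + 11² + (-7)²]
  = √[100 + 121 + 49]
  = √270
  ≈ 16.43

16.43


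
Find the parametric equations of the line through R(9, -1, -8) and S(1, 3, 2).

Direction vector d = S - R = (1 - 9, 3 + 1, 2 + 8) = (-8, 4, 10)
Parametric form r = R + t·d:
x = 9 - 8t, y = -1 + 4t, z = -8 + 10t

x = 9 - 8t, y = -1 + 4t, z = -8 + 10t


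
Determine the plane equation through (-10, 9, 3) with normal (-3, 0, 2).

The plane through P with normal n = (a, b, c) satisfies n·(r - P) = 0,
i.e. ax + by + cz = a·x₀ + b·y₀ + c·z₀.
d = (-3)·(-10) + 0·9 + 2·3
  = 30 + 0 + 6
  = 36
Equation: -3x + 2z = 36

-3x + 2z = 36


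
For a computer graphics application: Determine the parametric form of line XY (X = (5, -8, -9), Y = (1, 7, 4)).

Direction vector d = Y - X = (1 - 5, 7 + 8, 4 + 9) = (-4, 15, 13)
Parametric form r = X + t·d:
x = 5 - 4t, y = -8 + 15t, z = -9 + 13t

x = 5 - 4t, y = -8 + 15t, z = -9 + 13t


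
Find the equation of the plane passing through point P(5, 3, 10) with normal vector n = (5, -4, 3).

The plane through P with normal n = (a, b, c) satisfies n·(r - P) = 0,
i.e. ax + by + cz = a·x₀ + b·y₀ + c·z₀.
d = 5·5 + (-4)·3 + 3·10
  = 25 - 12 + 30
  = 43
Equation: 5x - 4y + 3z = 43

5x - 4y + 3z = 43


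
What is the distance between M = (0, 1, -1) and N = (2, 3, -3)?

d = √[(x₂-x₁)² + (y₂-y₁)² + (z₂-z₁)²]
  = √[2² + 2² + (-2)²]
  = √[4 + 4 + 4]
  = √12
  ≈ 3.464

3.464


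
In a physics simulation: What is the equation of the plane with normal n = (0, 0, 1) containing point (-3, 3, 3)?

The plane through P with normal n = (a, b, c) satisfies n·(r - P) = 0,
i.e. ax + by + cz = a·x₀ + b·y₀ + c·z₀.
d = 0·(-3) + 0·3 + 1·3
  = 0 + 0 + 3
  = 3
Equation: z = 3

z = 3


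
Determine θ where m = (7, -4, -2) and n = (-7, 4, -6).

m·n = 7·(-7) + (-4)·4 + (-2)·(-6) = -49 - 16 + 12 = -53
|m| = √(7² + (-4)² + (-2)²) = √69 ≈ 8.307
|n| = √((-7)² + 4² + (-6)²) = √101 ≈ 10.05
cos θ = (m·n)/(|m||n|) = -53/(8.307·10.05) ≈ -0.6349
θ = arccos(-0.6349) ≈ 129.4°

129.4°


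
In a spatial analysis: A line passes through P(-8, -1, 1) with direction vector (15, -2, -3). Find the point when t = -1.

P(t) = P + t·d
  = (-8 + 15·(-1), -1 + (-2)·(-1), 1 + (-3)·(-1))
  = (-8 - 15, -1 + 2, 1 + 3)
  = (-23, 1, 4)

(-23, 1, 4)


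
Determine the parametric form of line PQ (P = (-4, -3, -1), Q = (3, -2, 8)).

Direction vector d = Q - P = (3 + 4, -2 + 3, 8 + 1) = (7, 1, 9)
Parametric form r = P + t·d:
x = -4 + 7t, y = -3 + t, z = -1 + 9t

x = -4 + 7t, y = -3 + t, z = -1 + 9t


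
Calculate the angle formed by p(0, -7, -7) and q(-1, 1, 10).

p·q = 0·(-1) + (-7)·1 + (-7)·10 = 0 - 7 - 70 = -77
|p| = √(0² + (-7)² + (-7)²) = √98 ≈ 9.899
|q| = √((-1)² + 1² + 10²) = √102 ≈ 10.1
cos θ = (p·q)/(|p||q|) = -77/(9.899·10.1) ≈ -0.7702
θ = arccos(-0.7702) ≈ 140.4°

140.4°


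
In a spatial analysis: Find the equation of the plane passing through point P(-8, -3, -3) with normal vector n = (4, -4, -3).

The plane through P with normal n = (a, b, c) satisfies n·(r - P) = 0,
i.e. ax + by + cz = a·x₀ + b·y₀ + c·z₀.
d = 4·(-8) + (-4)·(-3) + (-3)·(-3)
  = -32 + 12 + 9
  = -11
Equation: 4x - 4y - 3z = -11

4x - 4y - 3z = -11


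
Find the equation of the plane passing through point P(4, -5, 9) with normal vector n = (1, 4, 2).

The plane through P with normal n = (a, b, c) satisfies n·(r - P) = 0,
i.e. ax + by + cz = a·x₀ + b·y₀ + c·z₀.
d = 1·4 + 4·(-5) + 2·9
  = 4 - 20 + 18
  = 2
Equation: x + 4y + 2z = 2

x + 4y + 2z = 2


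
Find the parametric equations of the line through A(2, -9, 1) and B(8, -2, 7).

Direction vector d = B - A = (8 - 2, -2 + 9, 7 - 1) = (6, 7, 6)
Parametric form r = A + t·d:
x = 2 + 6t, y = -9 + 7t, z = 1 + 6t

x = 2 + 6t, y = -9 + 7t, z = 1 + 6t


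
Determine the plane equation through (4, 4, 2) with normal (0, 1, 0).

The plane through P with normal n = (a, b, c) satisfies n·(r - P) = 0,
i.e. ax + by + cz = a·x₀ + b·y₀ + c·z₀.
d = 0·4 + 1·4 + 0·2
  = 0 + 4 + 0
  = 4
Equation: y = 4

y = 4


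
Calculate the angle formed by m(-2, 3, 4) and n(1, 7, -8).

m·n = (-2)·1 + 3·7 + 4·(-8) = -2 + 21 - 32 = -13
|m| = √((-2)² + 3² + 4²) = √29 ≈ 5.385
|n| = √(1² + 7² + (-8)²) = √114 ≈ 10.68
cos θ = (m·n)/(|m||n|) = -13/(5.385·10.68) ≈ -0.2261
θ = arccos(-0.2261) ≈ 103.1°

103.1°


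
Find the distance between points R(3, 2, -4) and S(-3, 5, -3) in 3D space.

d = √[(x₂-x₁)² + (y₂-y₁)² + (z₂-z₁)²]
  = √[(-6)² + 3² + 1²]
  = √[36 + 9 + 1]
  = √46
  ≈ 6.782

6.782


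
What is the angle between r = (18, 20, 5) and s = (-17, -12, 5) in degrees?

r·s = 18·(-17) + 20·(-12) + 5·5 = -306 - 240 + 25 = -521
|r| = √(18² + 20² + 5²) = √749 ≈ 27.37
|s| = √((-17)² + (-12)² + 5²) = √458 ≈ 21.4
cos θ = (r·s)/(|r||s|) = -521/(27.37·21.4) ≈ -0.8895
θ = arccos(-0.8895) ≈ 152.8°

152.8°


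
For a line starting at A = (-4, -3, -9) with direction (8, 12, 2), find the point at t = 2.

P(t) = A + t·d
  = (-4 + 8·2, -3 + 12·2, -9 + 2·2)
  = (-4 + 16, -3 + 24, -9 + 4)
  = (12, 21, -5)

(12, 21, -5)


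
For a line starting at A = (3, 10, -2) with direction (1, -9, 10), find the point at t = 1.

P(t) = A + t·d
  = (3 + 1·1, 10 + (-9)·1, -2 + 10·1)
  = (3 + 1, 10 - 9, -2 + 10)
  = (4, 1, 8)

(4, 1, 8)


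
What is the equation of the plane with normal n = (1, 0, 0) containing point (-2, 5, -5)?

The plane through P with normal n = (a, b, c) satisfies n·(r - P) = 0,
i.e. ax + by + cz = a·x₀ + b·y₀ + c·z₀.
d = 1·(-2) + 0·5 + 0·(-5)
  = -2 + 0 + 0
  = -2
Equation: x = -2

x = -2


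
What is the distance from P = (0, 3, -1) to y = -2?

distance = |a·x₀ + b·y₀ + c·z₀ - d| / √(a² + b² + c²)
  = |0·0 + 1·3 + 0·(-1) - (-2)| / √(0² + 1² + 0²)
  = |0 + 3 + 0 + 2| / √(0 + 1 + 0)
  = |5| / √1
  = 5 / 1
  ≈ 5

5


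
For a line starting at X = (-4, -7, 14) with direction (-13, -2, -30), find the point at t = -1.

P(t) = X + t·d
  = (-4 + (-13)·(-1), -7 + (-2)·(-1), 14 + (-30)·(-1))
  = (-4 + 13, -7 + 2, 14 + 30)
  = (9, -5, 44)

(9, -5, 44)


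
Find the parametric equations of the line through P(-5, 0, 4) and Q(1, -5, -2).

Direction vector d = Q - P = (1 + 5, -5 + 0, -2 - 4) = (6, -5, -6)
Parametric form r = P + t·d:
x = -5 + 6t, y = 0 - 5t, z = 4 - 6t

x = -5 + 6t, y = 0 - 5t, z = 4 - 6t


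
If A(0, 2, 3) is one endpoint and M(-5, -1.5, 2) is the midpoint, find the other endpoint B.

B = 2M - A
  = (2·(-5) - 0, 2·(-1.5) - 2, 2·2 - 3)
  = (-10 + 0, -3 - 2, 4 - 3)
  = (-10, -5, 1)

(-10, -5, 1)


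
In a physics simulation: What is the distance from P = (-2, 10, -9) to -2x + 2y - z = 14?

distance = |a·x₀ + b·y₀ + c·z₀ - d| / √(a² + b² + c²)
  = |(-2)·(-2) + 2·10 + (-1)·(-9) - 14| / √((-2)² + 2² + (-1)²)
  = |4 + 20 + 9 - 14| / √(4 + 4 + 1)
  = |19| / √9
  = 19 / 3
  ≈ 6.333

6.333


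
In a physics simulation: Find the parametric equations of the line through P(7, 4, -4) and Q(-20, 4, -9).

Direction vector d = Q - P = (-20 - 7, 4 - 4, -9 + 4) = (-27, 0, -5)
Parametric form r = P + t·d:
x = 7 - 27t, y = 4, z = -4 - 5t

x = 7 - 27t, y = 4, z = -4 - 5t


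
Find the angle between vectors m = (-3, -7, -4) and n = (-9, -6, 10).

m·n = (-3)·(-9) + (-7)·(-6) + (-4)·10 = 27 + 42 - 40 = 29
|m| = √((-3)² + (-7)² + (-4)²) = √74 ≈ 8.602
|n| = √((-9)² + (-6)² + 10²) = √217 ≈ 14.73
cos θ = (m·n)/(|m||n|) = 29/(8.602·14.73) ≈ 0.2289
θ = arccos(0.2289) ≈ 76.77°

76.77°


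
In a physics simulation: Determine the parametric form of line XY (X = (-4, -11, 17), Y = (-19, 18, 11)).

Direction vector d = Y - X = (-19 + 4, 18 + 11, 11 - 17) = (-15, 29, -6)
Parametric form r = X + t·d:
x = -4 - 15t, y = -11 + 29t, z = 17 - 6t

x = -4 - 15t, y = -11 + 29t, z = 17 - 6t


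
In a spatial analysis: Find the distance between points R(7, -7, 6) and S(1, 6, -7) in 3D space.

d = √[(x₂-x₁)² + (y₂-y₁)² + (z₂-z₁)²]
  = √[(-6)² + 13² + (-13)²]
  = √[36 + 169 + 169]
  = √374
  ≈ 19.34

19.34


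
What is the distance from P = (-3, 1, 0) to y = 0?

distance = |a·x₀ + b·y₀ + c·z₀ - d| / √(a² + b² + c²)
  = |0·(-3) + 1·1 + 0·0 - 0| / √(0² + 1² + 0²)
  = |0 + 1 + 0 + 0| / √(0 + 1 + 0)
  = |1| / √1
  = 1 / 1
  ≈ 1

1


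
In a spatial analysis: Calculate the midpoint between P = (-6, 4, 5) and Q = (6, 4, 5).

M = ((x₁+x₂)/2, (y₁+y₂)/2, (z₁+z₂)/2)
  = ((-6 + 6)/2, (4 + 4)/2, (5 + 5)/2)
  = (0/2, 8/2, 10/2)
  = (0, 4, 5)

(0, 4, 5)
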